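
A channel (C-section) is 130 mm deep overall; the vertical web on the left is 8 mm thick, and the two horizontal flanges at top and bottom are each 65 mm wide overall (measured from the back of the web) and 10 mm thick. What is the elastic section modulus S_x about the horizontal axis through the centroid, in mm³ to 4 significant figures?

S_x ≈ 8.582 × 10⁴ mm³

Split into non-overlapping primitives; take the origin at the lower-left of the bounding box.
Web: 8 × 130, A = 1 040 mm², y = 65 mm, Ī = 1 464 667 mm⁴.
Top flange (beyond web): 57 × 10, A = 570 mm², y = 125 mm, Ī = 4 750 mm⁴.
Bottom flange (beyond web): 57 × 10, A = 570 mm², y = 5 mm, Ī = 4 750 mm⁴.
By symmetry the centroid is at mid-height, ȳ = 65 mm.
Transfer each piece to the horizontal axis through the centroid using Ī + A·d² with d = y − 65:
  web: d = 0 mm → contributes +1 464 667 mm⁴
  top flange (beyond web): d = 60 mm → contributes +2 056 750 mm⁴
  bottom flange (beyond web): d = -60 mm → contributes +2 056 750 mm⁴
Total I = 5 578 167 mm⁴.
Extreme fibre distance c = 65 mm; S = I/c = 85817.9 mm³.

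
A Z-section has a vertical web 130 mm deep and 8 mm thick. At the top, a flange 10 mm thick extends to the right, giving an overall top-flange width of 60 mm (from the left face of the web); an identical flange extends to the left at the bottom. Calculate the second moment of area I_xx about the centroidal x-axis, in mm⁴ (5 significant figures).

I_xx ≈ 5.2173 × 10⁶ mm⁴

Decompose the section into non-overlapping parts with the origin at the bottom-left of its bounding rectangle.
Web: 8 × 130, A = 1 040 mm², y = 65 mm, Ī = 1 464 667 mm⁴.
Top flange (beyond web): 52 × 10, A = 520 mm², y = 125 mm, Ī = 4333.333 mm⁴.
Bottom flange (beyond web): 52 × 10, A = 520 mm², y = 5 mm, Ī = 4333.333 mm⁴.
Centroid: ȳ = ΣA·y / ΣA = 65 mm.
Transfer each piece to the centroidal x-axis using Ī + A·d² with d = y − 65:
  web: d = 0 mm → contributes +1 464 667 mm⁴
  top flange (beyond web): d = 60 mm → contributes +1 876 333 mm⁴
  bottom flange (beyond web): d = -60 mm → contributes +1 876 333 mm⁴
Total I = 5 217 333 mm⁴.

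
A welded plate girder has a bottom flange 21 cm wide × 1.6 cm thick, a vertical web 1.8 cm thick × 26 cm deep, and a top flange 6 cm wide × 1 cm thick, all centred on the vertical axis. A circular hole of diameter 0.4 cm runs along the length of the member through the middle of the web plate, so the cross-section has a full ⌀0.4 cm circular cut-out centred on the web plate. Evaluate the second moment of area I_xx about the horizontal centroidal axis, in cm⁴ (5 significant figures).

Decompose the section into non-overlapping parts with the origin at the bottom-left of its bounding rectangle.
Bottom plate: 21 × 1.6, A = 33.6 cm², y = 0.8 cm, Ī = 7.168 cm⁴.
Web plate: 1.8 × 26, A = 46.8 cm², y = 14.6 cm, Ī = 2636.4 cm⁴.
Top plate: 6 × 1, A = 6 cm², y = 28.1 cm, Ī = 0.5 cm⁴.
Hole (subtracted): ⌀0.4, A = 0.1256637 cm², y = 14.6 cm, Ī = 0.001256637 cm⁴.
Centroid: ȳ = ΣA·y / ΣA = 10.16438 cm.
Transfer each piece to the horizontal centroidal axis using Ī + A·d² with d = y − 10.16438:
  bottom plate: d = -9.364382 cm → contributes +2953.607 cm⁴
  web plate: d = 4.435618 cm → contributes +3557.176 cm⁴
  top plate: d = 17.93562 cm → contributes +1930.618 cm⁴
  hole: d = 4.435618 cm → contributes −2.473653 cm⁴
Total I = 8438.928 cm⁴.

I_xx ≈ 8438.9 cm⁴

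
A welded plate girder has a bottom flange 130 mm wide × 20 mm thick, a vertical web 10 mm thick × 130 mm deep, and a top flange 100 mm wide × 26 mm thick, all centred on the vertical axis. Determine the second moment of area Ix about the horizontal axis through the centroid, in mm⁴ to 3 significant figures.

Decompose the section into non-overlapping parts with the origin at the bottom-left of its bounding rectangle.
Bottom plate: 130 × 20, A = 2 600 mm², y = 10 mm, Ī = 86 667 mm⁴.
Web plate: 10 × 130, A = 1 300 mm², y = 85 mm, Ī = 1 830 833 mm⁴.
Top plate: 100 × 26, A = 2 600 mm², y = 163 mm, Ī = 146 467 mm⁴.
Centroid: ȳ = ΣA·y / ΣA = 86.2 mm.
Transfer each piece to the horizontal axis through the centroid using Ī + A·d² with d = y − 86.2:
  bottom plate: d = -76.2 mm → contributes +15 183 411 mm⁴
  web plate: d = -1.2 mm → contributes +1 832 705 mm⁴
  top plate: d = 76.8 mm → contributes +15 481 891 mm⁴
Total I = 32 498 007 mm⁴.

Ix ≈ 3.25 × 10⁷ mm⁴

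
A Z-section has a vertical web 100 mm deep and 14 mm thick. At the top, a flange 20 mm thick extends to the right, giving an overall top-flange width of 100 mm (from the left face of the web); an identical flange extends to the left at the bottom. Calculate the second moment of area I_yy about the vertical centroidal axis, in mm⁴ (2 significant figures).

I_yy ≈ 1.1 × 10⁷ mm⁴

Split into non-overlapping primitives; take the origin at the lower-left of the bounding box.
Web: 14 × 100, A = 1 400 mm², x = 93 mm, Ī = 22 867 mm⁴.
Top flange (beyond web): 86 × 20, A = 1 720 mm², x = 143 mm, Ī = 1 060 093 mm⁴.
Bottom flange (beyond web): 86 × 20, A = 1 720 mm², x = 43 mm, Ī = 1 060 093 mm⁴.
Centroid: x̄ = ΣA·x / ΣA = 93 mm.
Transfer each piece to the vertical centroidal axis using Ī + A·d² with d = x − 93:
  web: d = 0 mm → contributes +22 867 mm⁴
  top flange (beyond web): d = 50 mm → contributes +5 360 093 mm⁴
  bottom flange (beyond web): d = -50 mm → contributes +5 360 093 mm⁴
Total I = 10 743 053 mm⁴.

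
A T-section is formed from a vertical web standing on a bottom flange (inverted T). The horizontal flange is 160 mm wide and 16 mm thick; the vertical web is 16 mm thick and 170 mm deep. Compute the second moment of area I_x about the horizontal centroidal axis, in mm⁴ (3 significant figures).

Decompose the section into non-overlapping parts with the origin at the bottom-left of its bounding rectangle.
Flange: 160 × 16, A = 2 560 mm², y = 8 mm, Ī = 54 613 mm⁴.
Web: 16 × 170, A = 2 720 mm², y = 101 mm, Ī = 6 550 667 mm⁴.
Centroid: ȳ = ΣA·y / ΣA = 55.909 mm.
Transfer each piece to the horizontal centroidal axis using Ī + A·d² with d = y − 55.909:
  flange: d = -47.909 mm → contributes +5 930 533 mm⁴
  web: d = 45.091 mm → contributes +12 080 944 mm⁴
Total I = 18 011 476 mm⁴.

I_x ≈ 1.80 × 10⁷ mm⁴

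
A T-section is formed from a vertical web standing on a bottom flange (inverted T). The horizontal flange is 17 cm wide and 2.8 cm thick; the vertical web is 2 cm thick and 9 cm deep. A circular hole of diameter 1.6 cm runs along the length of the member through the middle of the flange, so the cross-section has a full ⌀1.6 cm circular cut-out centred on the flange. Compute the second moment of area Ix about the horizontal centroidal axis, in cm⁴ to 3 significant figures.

Ix ≈ 601 cm⁴

Break the section into simple shapes (no overlaps), measuring from the bottom-left corner of the bounding box.
Flange: 17 × 2.8, A = 47.6 cm², y = 1.4 cm, Ī = 31.099 cm⁴.
Web: 2 × 9, A = 18 cm², y = 7.3 cm, Ī = 121.5 cm⁴.
Hole (subtracted): ⌀1.6, A = 2.0106 cm², y = 1.4 cm, Ī = 0.3217 cm⁴.
Centroid: ȳ = ΣA·y / ΣA = 3.0701 cm.
Transfer each piece to the horizontal centroidal axis using Ī + A·d² with d = y − 3.0701:
  flange: d = -1.6701 cm → contributes +163.86 cm⁴
  web: d = 4.2299 cm → contributes +443.56 cm⁴
  hole: d = -1.6701 cm → contributes −5.9297 cm⁴
Total I = 601.49 cm⁴.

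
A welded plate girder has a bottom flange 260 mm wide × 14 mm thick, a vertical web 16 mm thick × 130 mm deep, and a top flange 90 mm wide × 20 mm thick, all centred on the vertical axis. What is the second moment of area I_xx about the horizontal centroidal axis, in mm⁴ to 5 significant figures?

I_xx ≈ 2.9896 × 10⁷ mm⁴

Split into non-overlapping primitives; take the origin at the lower-left of the bounding box.
Bottom plate: 260 × 14, A = 3 640 mm², y = 7 mm, Ī = 59453.33 mm⁴.
Web plate: 16 × 130, A = 2 080 mm², y = 79 mm, Ī = 2 929 333 mm⁴.
Top plate: 90 × 20, A = 1 800 mm², y = 154 mm, Ī = 60 000 mm⁴.
Centroid: ȳ = ΣA·y / ΣA = 62.10106 mm.
Transfer each piece to the horizontal centroidal axis using Ī + A·d² with d = y − 62.10106:
  bottom plate: d = -55.10106 mm → contributes +11 110 956 mm⁴
  web plate: d = 16.89894 mm → contributes +3 523 327 mm⁴
  top plate: d = 91.89894 mm → contributes +15 261 746 mm⁴
Total I = 29 896 030 mm⁴.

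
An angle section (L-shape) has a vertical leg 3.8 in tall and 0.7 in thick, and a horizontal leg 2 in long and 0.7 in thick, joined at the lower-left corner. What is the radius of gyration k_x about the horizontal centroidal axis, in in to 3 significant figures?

Break the section into simple shapes (no overlaps), measuring from the bottom-left corner of the bounding box.
Vertical leg: 0.7 × 3.8, A = 2.66 in², y = 1.9 in, Ī = 3.2009 in⁴.
Horizontal leg (remainder): 1.3 × 0.7, A = 0.91 in², y = 0.35 in, Ī = 0.037158 in⁴.
Centroid: ȳ = ΣA·y / ΣA = 1.5049 in.
Transfer each piece to the horizontal centroidal axis using Ī + A·d² with d = y − 1.5049:
  vertical leg: d = 0.3951 in → contributes +3.6161 in⁴
  horizontal leg (remainder): d = -1.1549 in → contributes +1.2509 in⁴
Total I = 4.867 in⁴.
Radius of gyration: k = √(I/A) = √(4.867 / 3.57) = 1.1676 in.

k_x ≈ 1.17 in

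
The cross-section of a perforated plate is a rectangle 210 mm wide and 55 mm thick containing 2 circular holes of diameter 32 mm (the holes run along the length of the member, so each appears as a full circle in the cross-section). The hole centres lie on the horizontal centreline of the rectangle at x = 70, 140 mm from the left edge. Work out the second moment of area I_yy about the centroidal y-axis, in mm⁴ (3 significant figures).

I_yy ≈ 4.04 × 10⁷ mm⁴

Break the section into simple shapes (no overlaps), measuring from the bottom-left corner of the bounding box.
Plate: 210 × 55, A = 11 550 mm², x = 105 mm, Ī = 42 446 250 mm⁴.
Hole 1 (subtracted): ⌀32, A = 804.25 mm², x = 70 mm, Ī = 51 472 mm⁴.
Hole 2 (subtracted): ⌀32, A = 804.25 mm², x = 140 mm, Ī = 51 472 mm⁴.
By symmetry the centroid is at mid-width, x̄ = 105 mm.
Transfer each piece to the centroidal y-axis using Ī + A·d² with d = x − 105:
  plate: d = 0 mm → contributes +42 446 250 mm⁴
  hole 1: d = -35 mm → contributes −1 036 675 mm⁴
  hole 2: d = 35 mm → contributes −1 036 675 mm⁴
Total I = 40 372 899 mm⁴.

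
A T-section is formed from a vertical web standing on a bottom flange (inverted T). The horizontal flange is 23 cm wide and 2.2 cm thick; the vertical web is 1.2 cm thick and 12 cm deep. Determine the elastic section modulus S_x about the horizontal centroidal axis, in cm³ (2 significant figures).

S_x ≈ 66 cm³

Decompose the section into non-overlapping parts with the origin at the bottom-left of its bounding rectangle.
Flange: 23 × 2.2, A = 50.6 cm², y = 1.1 cm, Ī = 20.41 cm⁴.
Web: 1.2 × 12, A = 14.4 cm², y = 8.2 cm, Ī = 172.8 cm⁴.
Centroid: ȳ = ΣA·y / ΣA = 2.673 cm.
Transfer each piece to the horizontal centroidal axis using Ī + A·d² with d = y − 2.673:
  flange: d = -1.573 cm → contributes +145.6 cm⁴
  web: d = 5.527 cm → contributes +612.7 cm⁴
Total I = 758.3 cm⁴.
Extreme fibre distance c = 11.53 cm; S = I/c = 65.78 cm³.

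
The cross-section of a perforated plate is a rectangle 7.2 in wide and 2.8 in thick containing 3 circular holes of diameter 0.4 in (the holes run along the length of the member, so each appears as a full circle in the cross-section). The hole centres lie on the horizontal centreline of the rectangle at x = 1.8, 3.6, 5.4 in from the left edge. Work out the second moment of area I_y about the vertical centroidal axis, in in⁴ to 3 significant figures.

Break the section into simple shapes (no overlaps), measuring from the bottom-left corner of the bounding box.
Plate: 7.2 × 2.8, A = 20.16 in², x = 3.6 in, Ī = 87.091 in⁴.
Hole 1 (subtracted): ⌀0.4, A = 0.12566 in², x = 1.8 in, Ī = 0.0012566 in⁴.
Hole 2 (subtracted): ⌀0.4, A = 0.12566 in², x = 3.6 in, Ī = 0.0012566 in⁴.
Hole 3 (subtracted): ⌀0.4, A = 0.12566 in², x = 5.4 in, Ī = 0.0012566 in⁴.
By symmetry the centroid is at mid-width, x̄ = 3.6 in.
Transfer each piece to the vertical centroidal axis using Ī + A·d² with d = x − 3.6:
  plate: d = 0 in → contributes +87.091 in⁴
  hole 1: d = -1.8 in → contributes −0.40841 in⁴
  hole 2: d = 0 in → contributes −0.0012566 in⁴
  hole 3: d = 1.8 in → contributes −0.40841 in⁴
Total I = 86.273 in⁴.

I_y ≈ 86.3 in⁴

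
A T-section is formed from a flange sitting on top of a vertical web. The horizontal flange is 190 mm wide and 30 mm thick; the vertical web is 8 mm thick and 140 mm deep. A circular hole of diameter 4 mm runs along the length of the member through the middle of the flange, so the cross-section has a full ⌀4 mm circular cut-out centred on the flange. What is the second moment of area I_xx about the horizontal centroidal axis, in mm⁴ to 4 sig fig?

I_xx ≈ 9.017 × 10⁶ mm⁴

Decompose the section into non-overlapping parts with the origin at the bottom-left of its bounding rectangle.
Flange: 190 × 30, A = 5 700 mm², y = 155 mm, Ī = 427 500 mm⁴.
Web: 8 × 140, A = 1 120 mm², y = 70 mm, Ī = 1 829 333 mm⁴.
Hole (subtracted): ⌀4, A = 12.5664 mm², y = 155 mm, Ī = 12.5664 mm⁴.
Centroid: ȳ = ΣA·y / ΣA = 141.015 mm.
Transfer each piece to the horizontal centroidal axis using Ī + A·d² with d = y − 141.015:
  flange: d = 13.9847 mm → contributes +1 542 261 mm⁴
  web: d = -71.0153 mm → contributes +7 477 685 mm⁴
  hole: d = 13.9847 mm → contributes −2470.2 mm⁴
Total I = 9 017 476 mm⁴.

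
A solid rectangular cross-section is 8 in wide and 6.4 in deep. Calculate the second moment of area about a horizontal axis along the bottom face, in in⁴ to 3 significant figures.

I_base ≈ 699 in⁴

The section: 8 × 6.4, A = 51.2 in², y = 3.2 in, Ī = 174.76 in⁴.
Transfer it to the bottom edge using Ī + A·d² with d = y − 0:
  the section: d = 3.2 in → contributes +699.05 in⁴
Total I = 699.05 in⁴.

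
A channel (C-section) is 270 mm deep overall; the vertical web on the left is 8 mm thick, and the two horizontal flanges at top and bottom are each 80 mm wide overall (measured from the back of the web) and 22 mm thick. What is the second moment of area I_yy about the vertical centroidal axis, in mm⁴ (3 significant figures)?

Decompose the section into non-overlapping parts with the origin at the bottom-left of its bounding rectangle.
Web: 8 × 270, A = 2 160 mm², x = 4 mm, Ī = 11 520 mm⁴.
Top flange (beyond web): 72 × 22, A = 1 584 mm², x = 44 mm, Ī = 684 288 mm⁴.
Bottom flange (beyond web): 72 × 22, A = 1 584 mm², x = 44 mm, Ī = 684 288 mm⁴.
Centroid: x̄ = ΣA·x / ΣA = 27.784 mm.
Transfer each piece to the vertical centroidal axis using Ī + A·d² with d = x − 27.784:
  web: d = -23.784 mm → contributes +1 233 364 mm⁴
  top flange (beyond web): d = 16.216 mm → contributes +1 100 826 mm⁴
  bottom flange (beyond web): d = 16.216 mm → contributes +1 100 826 mm⁴
Total I = 3 435 015 mm⁴.

I_yy ≈ 3.44 × 10⁶ mm⁴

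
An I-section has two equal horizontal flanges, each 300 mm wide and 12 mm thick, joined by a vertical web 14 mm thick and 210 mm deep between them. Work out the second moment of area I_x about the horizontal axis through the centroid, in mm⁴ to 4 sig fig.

I_x ≈ 9.960 × 10⁷ mm⁴

Treat the section as a set of non-overlapping primitives; coordinates are from the bounding-box lower-left.
Bottom flange: 300 × 12, A = 3 600 mm², y = 6 mm, Ī = 43 200 mm⁴.
Web: 14 × 210, A = 2 940 mm², y = 117 mm, Ī = 10 804 500 mm⁴.
Top flange: 300 × 12, A = 3 600 mm², y = 228 mm, Ī = 43 200 mm⁴.
By symmetry the centroid is at mid-height, ȳ = 117 mm.
Transfer each piece to the horizontal axis through the centroid using Ī + A·d² with d = y − 117:
  bottom flange: d = -111 mm → contributes +44 398 800 mm⁴
  web: d = 0 mm → contributes +10 804 500 mm⁴
  top flange: d = 111 mm → contributes +44 398 800 mm⁴
Total I = 99 602 100 mm⁴.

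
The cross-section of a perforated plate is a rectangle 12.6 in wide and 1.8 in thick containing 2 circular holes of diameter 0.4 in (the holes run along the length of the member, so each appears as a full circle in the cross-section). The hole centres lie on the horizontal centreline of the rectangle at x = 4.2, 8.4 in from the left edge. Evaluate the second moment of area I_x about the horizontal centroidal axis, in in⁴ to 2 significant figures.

Split into non-overlapping primitives; take the origin at the lower-left of the bounding box.
Plate: 12.6 × 1.8, A = 22.68 in², y = 0.9 in, Ī = 6.124 in⁴.
Hole 1 (subtracted): ⌀0.4, A = 0.1257 in², y = 0.9 in, Ī = 0.001257 in⁴.
Hole 2 (subtracted): ⌀0.4, A = 0.1257 in², y = 0.9 in, Ī = 0.001257 in⁴.
By symmetry the centroid is at mid-height, ȳ = 0.9 in.
All pieces are centred on the horizontal centroidal axis, so I = ΣĪ (holes subtracted) = 6.121 in⁴.

I_x ≈ 6.1 in⁴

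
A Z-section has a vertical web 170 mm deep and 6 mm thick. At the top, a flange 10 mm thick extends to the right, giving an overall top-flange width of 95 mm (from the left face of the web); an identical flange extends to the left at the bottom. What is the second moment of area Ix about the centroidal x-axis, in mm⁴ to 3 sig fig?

Break the section into simple shapes (no overlaps), measuring from the bottom-left corner of the bounding box.
Web: 6 × 170, A = 1 020 mm², y = 85 mm, Ī = 2 456 500 mm⁴.
Top flange (beyond web): 89 × 10, A = 890 mm², y = 165 mm, Ī = 7416.7 mm⁴.
Bottom flange (beyond web): 89 × 10, A = 890 mm², y = 5 mm, Ī = 7416.7 mm⁴.
Centroid: ȳ = ΣA·y / ΣA = 85 mm.
Transfer each piece to the centroidal x-axis using Ī + A·d² with d = y − 85:
  web: d = 0 mm → contributes +2 456 500 mm⁴
  top flange (beyond web): d = 80 mm → contributes +5 703 417 mm⁴
  bottom flange (beyond web): d = -80 mm → contributes +5 703 417 mm⁴
Total I = 13 863 333 mm⁴.

Ix ≈ 1.39 × 10⁷ mm⁴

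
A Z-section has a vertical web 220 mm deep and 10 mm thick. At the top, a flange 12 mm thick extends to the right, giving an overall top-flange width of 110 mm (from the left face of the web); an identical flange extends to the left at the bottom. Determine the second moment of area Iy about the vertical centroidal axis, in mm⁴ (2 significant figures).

Treat the section as a set of non-overlapping primitives; coordinates are from the bounding-box lower-left.
Web: 10 × 220, A = 2 200 mm², x = 105 mm, Ī = 18 333 mm⁴.
Top flange (beyond web): 100 × 12, A = 1 200 mm², x = 160 mm, Ī = 1 000 000 mm⁴.
Bottom flange (beyond web): 100 × 12, A = 1 200 mm², x = 50 mm, Ī = 1 000 000 mm⁴.
Centroid: x̄ = ΣA·x / ΣA = 105 mm.
Transfer each piece to the vertical centroidal axis using Ī + A·d² with d = x − 105:
  web: d = 0 mm → contributes +18 333 mm⁴
  top flange (beyond web): d = 55 mm → contributes +4 630 000 mm⁴
  bottom flange (beyond web): d = -55 mm → contributes +4 630 000 mm⁴
Total I = 9 278 333 mm⁴.

Iy ≈ 9.3 × 10⁶ mm⁴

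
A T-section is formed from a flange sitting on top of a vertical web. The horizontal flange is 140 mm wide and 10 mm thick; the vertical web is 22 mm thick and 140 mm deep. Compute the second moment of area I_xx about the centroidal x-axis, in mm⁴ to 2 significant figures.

Decompose the section into non-overlapping parts with the origin at the bottom-left of its bounding rectangle.
Flange: 140 × 10, A = 1 400 mm², y = 145 mm, Ī = 11 667 mm⁴.
Web: 22 × 140, A = 3 080 mm², y = 70 mm, Ī = 5 030 667 mm⁴.
Centroid: ȳ = ΣA·y / ΣA = 93.44 mm.
Transfer each piece to the centroidal x-axis using Ī + A·d² with d = y − 93.44:
  flange: d = 51.56 mm → contributes +3 733 835 mm⁴
  web: d = -23.44 mm → contributes +6 722 561 mm⁴
Total I = 10 456 396 mm⁴.

I_xx ≈ 1.0 × 10⁷ mm⁴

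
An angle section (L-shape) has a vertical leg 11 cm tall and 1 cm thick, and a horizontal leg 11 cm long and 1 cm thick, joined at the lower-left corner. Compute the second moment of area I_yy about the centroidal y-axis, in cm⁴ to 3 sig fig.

I_yy ≈ 243 cm⁴

Treat the section as a set of non-overlapping primitives; coordinates are from the bounding-box lower-left.
Vertical leg: 1 × 11, A = 11 cm², x = 0.5 cm, Ī = 0.91667 cm⁴.
Horizontal leg (remainder): 10 × 1, A = 10 cm², x = 6 cm, Ī = 83.333 cm⁴.
Centroid: x̄ = ΣA·x / ΣA = 3.119 cm.
Transfer each piece to the centroidal y-axis using Ī + A·d² with d = x − 3.119:
  vertical leg: d = -2.619 cm → contributes +76.37 cm⁴
  horizontal leg (remainder): d = 2.881 cm → contributes +166.33 cm⁴
Total I = 242.7 cm⁴.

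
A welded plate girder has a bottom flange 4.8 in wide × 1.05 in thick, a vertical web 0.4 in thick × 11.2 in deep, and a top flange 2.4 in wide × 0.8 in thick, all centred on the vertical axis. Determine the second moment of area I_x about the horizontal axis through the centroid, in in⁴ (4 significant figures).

Decompose the section into non-overlapping parts with the origin at the bottom-left of its bounding rectangle.
Bottom plate: 4.8 × 1.05, A = 5.04 in², y = 0.525 in, Ī = 0.46305 in⁴.
Web plate: 0.4 × 11.2, A = 4.48 in², y = 6.65 in, Ī = 46.8309 in⁴.
Top plate: 2.4 × 0.8, A = 1.92 in², y = 12.65 in, Ī = 0.1024 in⁴.
Centroid: ȳ = ΣA·y / ΣA = 4.95857 in.
Transfer each piece to the horizontal axis through the centroid using Ī + A·d² with d = y − 4.95857:
  bottom plate: d = -4.43357 in → contributes +99.5319 in⁴
  web plate: d = 1.69143 in → contributes +59.648 in⁴
  top plate: d = 7.69143 in → contributes +113.686 in⁴
Total I = 272.866 in⁴.

I_x ≈ 272.9 in⁴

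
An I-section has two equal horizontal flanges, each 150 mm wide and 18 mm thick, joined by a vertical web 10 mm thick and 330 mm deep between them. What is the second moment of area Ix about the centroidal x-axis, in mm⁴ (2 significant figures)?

Ix ≈ 1.9 × 10⁸ mm⁴

Split into non-overlapping primitives; take the origin at the lower-left of the bounding box.
Bottom flange: 150 × 18, A = 2 700 mm², y = 9 mm, Ī = 72 900 mm⁴.
Web: 10 × 330, A = 3 300 mm², y = 183 mm, Ī = 29 947 500 mm⁴.
Top flange: 150 × 18, A = 2 700 mm², y = 357 mm, Ī = 72 900 mm⁴.
By symmetry the centroid is at mid-height, ȳ = 183 mm.
Transfer each piece to the centroidal x-axis using Ī + A·d² with d = y − 183:
  bottom flange: d = -174 mm → contributes +81 818 100 mm⁴
  web: d = 0 mm → contributes +29 947 500 mm⁴
  top flange: d = 174 mm → contributes +81 818 100 mm⁴
Total I = 193 583 700 mm⁴.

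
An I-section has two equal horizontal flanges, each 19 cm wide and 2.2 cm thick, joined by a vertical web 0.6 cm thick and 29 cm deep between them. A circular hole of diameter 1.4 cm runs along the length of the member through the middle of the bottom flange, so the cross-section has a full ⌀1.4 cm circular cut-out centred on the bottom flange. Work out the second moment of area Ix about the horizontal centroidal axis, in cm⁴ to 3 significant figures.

Break the section into simple shapes (no overlaps), measuring from the bottom-left corner of the bounding box.
Bottom flange: 19 × 2.2, A = 41.8 cm², y = 1.1 cm, Ī = 16.859 cm⁴.
Web: 0.6 × 29, A = 17.4 cm², y = 16.7 cm, Ī = 1219.5 cm⁴.
Top flange: 19 × 2.2, A = 41.8 cm², y = 32.3 cm, Ī = 16.859 cm⁴.
Hole (subtracted): ⌀1.4, A = 1.5394 cm², y = 1.1 cm, Ī = 0.18857 cm⁴.
Centroid: ȳ = ΣA·y / ΣA = 16.941 cm.
Transfer each piece to the horizontal centroidal axis using Ī + A·d² with d = y − 16.941:
  bottom flange: d = -15.841 cm → contributes +10 507 cm⁴
  web: d = -0.24145 cm → contributes +1220.5 cm⁴
  top flange: d = 15.359 cm → contributes +9876.9 cm⁴
  hole: d = -15.841 cm → contributes −386.5 cm⁴
Total I = 21 217 cm⁴.

Ix ≈ 2.12 × 10⁴ cm⁴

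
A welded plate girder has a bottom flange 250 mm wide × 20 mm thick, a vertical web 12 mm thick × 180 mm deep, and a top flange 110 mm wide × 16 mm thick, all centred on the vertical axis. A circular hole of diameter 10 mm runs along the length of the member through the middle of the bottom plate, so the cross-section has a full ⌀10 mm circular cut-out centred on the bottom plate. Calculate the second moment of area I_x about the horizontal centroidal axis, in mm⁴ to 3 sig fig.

I_x ≈ 6.06 × 10⁷ mm⁴

Break the section into simple shapes (no overlaps), measuring from the bottom-left corner of the bounding box.
Bottom plate: 250 × 20, A = 5 000 mm², y = 10 mm, Ī = 166 667 mm⁴.
Web plate: 12 × 180, A = 2 160 mm², y = 110 mm, Ī = 5 832 000 mm⁴.
Top plate: 110 × 16, A = 1 760 mm², y = 208 mm, Ī = 37 547 mm⁴.
Hole (subtracted): ⌀10, A = 78.54 mm², y = 10 mm, Ī = 490.87 mm⁴.
Centroid: ȳ = ΣA·y / ΣA = 73.845 mm.
Transfer each piece to the horizontal centroidal axis using Ī + A·d² with d = y − 73.845:
  bottom plate: d = -63.845 mm → contributes +20 547 368 mm⁴
  web plate: d = 36.155 mm → contributes +8 655 571 mm⁴
  top plate: d = 134.16 mm → contributes +31 713 421 mm⁴
  hole: d = -63.845 mm → contributes −320 630 mm⁴
Total I = 60 595 730 mm⁴.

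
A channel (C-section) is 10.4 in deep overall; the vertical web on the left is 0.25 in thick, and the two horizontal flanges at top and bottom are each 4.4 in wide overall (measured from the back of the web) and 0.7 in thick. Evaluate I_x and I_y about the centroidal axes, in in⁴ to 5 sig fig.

I_x ≈ 160.34 in⁴, I_y ≈ 17.046 in⁴

Break the section into simple shapes (no overlaps), measuring from the bottom-left corner of the bounding box.
Web: 0.25 × 10.4, A = 2.6 in², y = 5.2 in, Ī = 23.43467 in⁴.
Top flange (beyond web): 4.15 × 0.7, A = 2.905 in², y = 10.05 in, Ī = 0.1186208 in⁴.
Bottom flange (beyond web): 4.15 × 0.7, A = 2.905 in², y = 0.35 in, Ī = 0.1186208 in⁴.
By symmetry the centroid is at mid-height, ȳ = 5.2 in.
Transfer each piece to the centroidal x-axis using Ī + A·d² with d = y − 5.2:
  web: d = 0 in → contributes +23.43467 in⁴
  top flange (beyond web): d = 4.85 in → contributes +68.45148 in⁴
  bottom flange (beyond web): d = -4.85 in → contributes +68.45148 in⁴
Total I = 160.3376 in⁴.
For the y-axis: x̄ = 1.644857 in.
Repeating about the centroidal y-axis gives I_y = 17.04569 in⁴.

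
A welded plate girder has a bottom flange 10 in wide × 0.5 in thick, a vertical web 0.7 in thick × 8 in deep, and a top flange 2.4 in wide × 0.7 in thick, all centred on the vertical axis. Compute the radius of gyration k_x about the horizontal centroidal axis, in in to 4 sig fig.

Break the section into simple shapes (no overlaps), measuring from the bottom-left corner of the bounding box.
Bottom plate: 10 × 0.5, A = 5 in², y = 0.25 in, Ī = 0.104167 in⁴.
Web plate: 0.7 × 8, A = 5.6 in², y = 4.5 in, Ī = 29.8667 in⁴.
Top plate: 2.4 × 0.7, A = 1.68 in², y = 8.85 in, Ī = 0.0686 in⁴.
Centroid: ȳ = ΣA·y / ΣA = 3.36466 in.
Transfer each piece to the horizontal centroidal axis using Ī + A·d² with d = y − 3.36466:
  bottom plate: d = -3.11466 in → contributes +48.6096 in⁴
  web plate: d = 1.13534 in → contributes +37.0851 in⁴
  top plate: d = 5.48534 in → contributes +50.6181 in⁴
Total I = 136.313 in⁴.
Radius of gyration: k = √(I/A) = √(136.313 / 12.28) = 3.33172 in.

k_x ≈ 3.332 in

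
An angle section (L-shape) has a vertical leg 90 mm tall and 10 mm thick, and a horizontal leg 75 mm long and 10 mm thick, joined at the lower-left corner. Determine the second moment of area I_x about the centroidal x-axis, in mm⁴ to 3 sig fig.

Split into non-overlapping primitives; take the origin at the lower-left of the bounding box.
Vertical leg: 10 × 90, A = 900 mm², y = 45 mm, Ī = 607 500 mm⁴.
Horizontal leg (remainder): 65 × 10, A = 650 mm², y = 5 mm, Ī = 5416.7 mm⁴.
Centroid: ȳ = ΣA·y / ΣA = 28.226 mm.
Transfer each piece to the centroidal x-axis using Ī + A·d² with d = y − 28.226:
  vertical leg: d = 16.774 mm → contributes +860 736 mm⁴
  horizontal leg (remainder): d = -23.226 mm → contributes +356 051 mm⁴
Total I = 1 216 788 mm⁴.

I_x ≈ 1.22 × 10⁶ mm⁴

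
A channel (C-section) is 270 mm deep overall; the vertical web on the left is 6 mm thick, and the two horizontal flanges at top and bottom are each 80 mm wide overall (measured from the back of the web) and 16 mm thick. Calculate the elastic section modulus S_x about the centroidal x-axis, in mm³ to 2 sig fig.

Split into non-overlapping primitives; take the origin at the lower-left of the bounding box.
Web: 6 × 270, A = 1 620 mm², y = 135 mm, Ī = 9 841 500 mm⁴.
Top flange (beyond web): 74 × 16, A = 1 184 mm², y = 262 mm, Ī = 25 259 mm⁴.
Bottom flange (beyond web): 74 × 16, A = 1 184 mm², y = 8 mm, Ī = 25 259 mm⁴.
By symmetry the centroid is at mid-height, ȳ = 135 mm.
Transfer each piece to the centroidal x-axis using Ī + A·d² with d = y − 135:
  web: d = 0 mm → contributes +9 841 500 mm⁴
  top flange (beyond web): d = 127 mm → contributes +19 121 995 mm⁴
  bottom flange (beyond web): d = -127 mm → contributes +19 121 995 mm⁴
Total I = 48 085 489 mm⁴.
Extreme fibre distance c = 135 mm; S = I/c = 356 189 mm³.

S_x ≈ 3.6 × 10⁵ mm³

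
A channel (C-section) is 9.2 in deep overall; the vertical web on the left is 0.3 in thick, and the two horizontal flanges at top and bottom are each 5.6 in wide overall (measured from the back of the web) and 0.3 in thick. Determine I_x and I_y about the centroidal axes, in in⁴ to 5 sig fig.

I_x ≈ 82.463 in⁴, I_y ≈ 19.049 in⁴

Decompose the section into non-overlapping parts with the origin at the bottom-left of its bounding rectangle.
Web: 0.3 × 9.2, A = 2.76 in², y = 4.6 in, Ī = 19.4672 in⁴.
Top flange (beyond web): 5.3 × 0.3, A = 1.59 in², y = 9.05 in, Ī = 0.011925 in⁴.
Bottom flange (beyond web): 5.3 × 0.3, A = 1.59 in², y = 0.15 in, Ī = 0.011925 in⁴.
By symmetry the centroid is at mid-height, ȳ = 4.6 in.
Transfer each piece to the centroidal x-axis using Ī + A·d² with d = y − 4.6:
  web: d = 0 in → contributes +19.4672 in⁴
  top flange (beyond web): d = 4.45 in → contributes +31.4979 in⁴
  bottom flange (beyond web): d = -4.45 in → contributes +31.4979 in⁴
Total I = 82.463 in⁴.
For the y-axis: x̄ = 1.64899 in.
Repeating about the centroidal y-axis gives I_y = 19.04874 in⁴.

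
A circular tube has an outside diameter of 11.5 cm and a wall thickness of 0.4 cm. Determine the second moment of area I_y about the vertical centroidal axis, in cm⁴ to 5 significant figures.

I_y ≈ 215.11 cm⁴

Split into non-overlapping primitives; take the origin at the lower-left of the bounding box.
Outer circle: ⌀11.5, A = 103.8689 cm², x = 5.75 cm, Ī = 858.5414 cm⁴.
Bore (subtracted): ⌀10.7, A = 89.92024 cm², x = 5.75 cm, Ī = 643.4355 cm⁴.
By symmetry the centroid is at mid-width, x̄ = 5.75 cm.
All pieces are centred on the vertical centroidal axis, so I = ΣĪ (holes subtracted) = 215.1059 cm⁴.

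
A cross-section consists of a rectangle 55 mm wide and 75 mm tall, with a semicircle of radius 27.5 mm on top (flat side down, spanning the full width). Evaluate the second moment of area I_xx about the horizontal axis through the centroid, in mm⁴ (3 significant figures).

I_xx ≈ 4.23 × 10⁶ mm⁴

Split into non-overlapping primitives; take the origin at the lower-left of the bounding box.
Rectangular body: 55 × 75, A = 4 125 mm², y = 37.5 mm, Ī = 1 933 594 mm⁴.
Semicircular cap: semicircle r = 27.5, A = 1187.9 mm², y = 86.671 mm, Ī = 62 772 mm⁴.
Centroid: ȳ = ΣA·y / ΣA = 48.494 mm.
Transfer each piece to the horizontal axis through the centroid using Ī + A·d² with d = y − 48.494:
  rectangular body: d = -10.994 mm → contributes +2 432 195 mm⁴
  semicircular cap: d = 38.177 mm → contributes +1 794 150 mm⁴
Total I = 4 226 345 mm⁴.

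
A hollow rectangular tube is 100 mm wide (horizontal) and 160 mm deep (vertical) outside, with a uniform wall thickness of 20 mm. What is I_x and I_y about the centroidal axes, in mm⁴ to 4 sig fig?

Break the section into simple shapes (no overlaps), measuring from the bottom-left corner of the bounding box.
Outer rectangle: 100 × 160, A = 16 000 mm², y = 80 mm, Ī = 34 133 333 mm⁴.
Inner void (subtracted): 60 × 120, A = 7 200 mm², y = 80 mm, Ī = 8 640 000 mm⁴.
By symmetry the centroid is at mid-height, ȳ = 80 mm.
All pieces are centred on the centroidal x-axis, so I = ΣĪ (holes subtracted) = 25 493 333 mm⁴.
Repeating about the centroidal y-axis gives I_y = 11 173 333 mm⁴.

I_x ≈ 2.549 × 10⁷ mm⁴, I_y ≈ 1.117 × 10⁷ mm⁴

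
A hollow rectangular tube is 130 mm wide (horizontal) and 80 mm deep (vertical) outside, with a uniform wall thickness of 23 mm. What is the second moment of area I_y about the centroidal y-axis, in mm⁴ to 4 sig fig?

I_y ≈ 1.297 × 10⁷ mm⁴

Treat the section as a set of non-overlapping primitives; coordinates are from the bounding-box lower-left.
Outer rectangle: 130 × 80, A = 10 400 mm², x = 65 mm, Ī = 14 646 667 mm⁴.
Inner void (subtracted): 84 × 34, A = 2 856 mm², x = 65 mm, Ī = 1 679 328 mm⁴.
By symmetry the centroid is at mid-width, x̄ = 65 mm.
All pieces are centred on the centroidal y-axis, so I = ΣĪ (holes subtracted) = 12 967 339 mm⁴.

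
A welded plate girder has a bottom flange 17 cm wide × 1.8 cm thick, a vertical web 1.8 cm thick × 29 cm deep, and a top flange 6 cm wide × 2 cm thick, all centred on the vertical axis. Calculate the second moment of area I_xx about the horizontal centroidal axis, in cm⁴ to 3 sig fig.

Treat the section as a set of non-overlapping primitives; coordinates are from the bounding-box lower-left.
Bottom plate: 17 × 1.8, A = 30.6 cm², y = 0.9 cm, Ī = 8.262 cm⁴.
Web plate: 1.8 × 29, A = 52.2 cm², y = 16.3 cm, Ī = 3658.4 cm⁴.
Top plate: 6 × 2, A = 12 cm², y = 31.8 cm, Ī = 4 cm⁴.
Centroid: ȳ = ΣA·y / ΣA = 13.291 cm.
Transfer each piece to the horizontal centroidal axis using Ī + A·d² with d = y − 13.291:
  bottom plate: d = -12.391 cm → contributes +4706.6 cm⁴
  web plate: d = 3.0089 cm → contributes +4130.9 cm⁴
  top plate: d = 18.509 cm → contributes +4114.9 cm⁴
Total I = 12 952 cm⁴.

I_xx ≈ 1.30 × 10⁴ cm⁴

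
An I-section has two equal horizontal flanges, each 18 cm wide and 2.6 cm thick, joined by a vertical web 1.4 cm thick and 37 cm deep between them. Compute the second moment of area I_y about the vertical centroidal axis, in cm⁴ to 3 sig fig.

Treat the section as a set of non-overlapping primitives; coordinates are from the bounding-box lower-left.
Bottom flange: 18 × 2.6, A = 46.8 cm², x = 9 cm, Ī = 1263.6 cm⁴.
Web: 1.4 × 37, A = 51.8 cm², x = 9 cm, Ī = 8.4607 cm⁴.
Top flange: 18 × 2.6, A = 46.8 cm², x = 9 cm, Ī = 1263.6 cm⁴.
By symmetry the centroid is at mid-width, x̄ = 9 cm.
All pieces are centred on the vertical centroidal axis, so I = ΣĪ = 2535.7 cm⁴.

I_y ≈ 2540 cm⁴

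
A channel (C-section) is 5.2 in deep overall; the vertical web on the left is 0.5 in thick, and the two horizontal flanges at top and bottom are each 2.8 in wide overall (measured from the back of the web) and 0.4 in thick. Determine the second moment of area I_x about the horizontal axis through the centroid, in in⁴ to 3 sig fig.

I_x ≈ 16.5 in⁴

Decompose the section into non-overlapping parts with the origin at the bottom-left of its bounding rectangle.
Web: 0.5 × 5.2, A = 2.6 in², y = 2.6 in, Ī = 5.8587 in⁴.
Top flange (beyond web): 2.3 × 0.4, A = 0.92 in², y = 5 in, Ī = 0.012267 in⁴.
Bottom flange (beyond web): 2.3 × 0.4, A = 0.92 in², y = 0.2 in, Ī = 0.012267 in⁴.
By symmetry the centroid is at mid-height, ȳ = 2.6 in.
Transfer each piece to the horizontal axis through the centroid using Ī + A·d² with d = y − 2.6:
  web: d = 0 in → contributes +5.8587 in⁴
  top flange (beyond web): d = 2.4 in → contributes +5.3115 in⁴
  bottom flange (beyond web): d = -2.4 in → contributes +5.3115 in⁴
Total I = 16.482 in⁴.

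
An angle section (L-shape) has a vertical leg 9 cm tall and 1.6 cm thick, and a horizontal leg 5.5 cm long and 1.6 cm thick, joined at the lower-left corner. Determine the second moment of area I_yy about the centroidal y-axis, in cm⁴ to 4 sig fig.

I_yy ≈ 43.90 cm⁴

Break the section into simple shapes (no overlaps), measuring from the bottom-left corner of the bounding box.
Vertical leg: 1.6 × 9, A = 14.4 cm², x = 0.8 cm, Ī = 3.072 cm⁴.
Horizontal leg (remainder): 3.9 × 1.6, A = 6.24 cm², x = 3.55 cm, Ī = 7.9092 cm⁴.
Centroid: x̄ = ΣA·x / ΣA = 1.6314 cm.
Transfer each piece to the centroidal y-axis using Ī + A·d² with d = x − 1.6314:
  vertical leg: d = -0.831395 cm → contributes +13.0255 cm⁴
  horizontal leg (remainder): d = 1.9186 cm → contributes +30.8789 cm⁴
Total I = 43.9045 cm⁴.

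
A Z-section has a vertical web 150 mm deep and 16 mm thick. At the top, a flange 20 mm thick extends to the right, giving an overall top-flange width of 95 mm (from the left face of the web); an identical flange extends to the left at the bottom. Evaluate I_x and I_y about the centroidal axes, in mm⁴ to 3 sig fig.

I_x ≈ 1.80 × 10⁷ mm⁴, I_y ≈ 8.82 × 10⁶ mm⁴

Split into non-overlapping primitives; take the origin at the lower-left of the bounding box.
Web: 16 × 150, A = 2 400 mm², y = 75 mm, Ī = 4 500 000 mm⁴.
Top flange (beyond web): 79 × 20, A = 1 580 mm², y = 140 mm, Ī = 52 667 mm⁴.
Bottom flange (beyond web): 79 × 20, A = 1 580 mm², y = 10 mm, Ī = 52 667 mm⁴.
Centroid: ȳ = ΣA·y / ΣA = 75 mm.
Transfer each piece to the centroidal x-axis using Ī + A·d² with d = y − 75:
  web: d = 0 mm → contributes +4 500 000 mm⁴
  top flange (beyond web): d = 65 mm → contributes +6 728 167 mm⁴
  bottom flange (beyond web): d = -65 mm → contributes +6 728 167 mm⁴
Total I = 17 956 333 mm⁴.
For the y-axis: x̄ = 87 mm.
Repeating about the centroidal y-axis gives I_y = 8 824 413 mm⁴.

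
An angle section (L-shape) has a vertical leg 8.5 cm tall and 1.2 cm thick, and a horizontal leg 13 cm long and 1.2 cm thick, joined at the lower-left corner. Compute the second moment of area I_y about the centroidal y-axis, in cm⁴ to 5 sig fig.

Decompose the section into non-overlapping parts with the origin at the bottom-left of its bounding rectangle.
Vertical leg: 1.2 × 8.5, A = 10.2 cm², x = 0.6 cm, Ī = 1.224 cm⁴.
Horizontal leg (remainder): 11.8 × 1.2, A = 14.16 cm², x = 7.1 cm, Ī = 164.3032 cm⁴.
Centroid: x̄ = ΣA·x / ΣA = 4.378325 cm.
Transfer each piece to the centroidal y-axis using Ī + A·d² with d = x − 4.378325:
  vertical leg: d = -3.778325 cm → contributes +146.8366 cm⁴
  horizontal leg (remainder): d = 2.721675 cm → contributes +269.1936 cm⁴
Total I = 416.0302 cm⁴.

I_y ≈ 416.03 cm⁴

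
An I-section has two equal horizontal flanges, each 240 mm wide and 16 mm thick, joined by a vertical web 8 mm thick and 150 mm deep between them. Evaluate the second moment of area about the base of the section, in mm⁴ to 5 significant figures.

Decompose the section into non-overlapping parts with the origin at the bottom-left of its bounding rectangle.
Bottom flange: 240 × 16, A = 3 840 mm², y = 8 mm, Ī = 81 920 mm⁴.
Web: 8 × 150, A = 1 200 mm², y = 91 mm, Ī = 2 250 000 mm⁴.
Top flange: 240 × 16, A = 3 840 mm², y = 174 mm, Ī = 81 920 mm⁴.
Transfer each piece to a horizontal axis along the bottom face using Ī + A·d² with d = y − 0:
  bottom flange: d = 8 mm → contributes +327 680 mm⁴
  web: d = 91 mm → contributes +12 187 200 mm⁴
  top flange: d = 174 mm → contributes +116 341 760 mm⁴
Total I = 128 856 640 mm⁴.

I_base ≈ 1.2886 × 10⁸ mm⁴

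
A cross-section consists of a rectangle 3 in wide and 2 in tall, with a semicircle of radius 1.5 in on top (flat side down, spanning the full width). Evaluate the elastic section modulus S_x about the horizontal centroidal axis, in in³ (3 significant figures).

Break the section into simple shapes (no overlaps), measuring from the bottom-left corner of the bounding box.
Rectangular body: 3 × 2, A = 6 in², y = 1 in, Ī = 2 in⁴.
Semicircular cap: semicircle r = 1.5, A = 3.5343 in², y = 2.6366 in, Ī = 0.55564 in⁴.
Centroid: ȳ = ΣA·y / ΣA = 1.6067 in.
Transfer each piece to the horizontal centroidal axis using Ī + A·d² with d = y − 1.6067:
  rectangular body: d = -0.60668 in → contributes +4.2084 in⁴
  semicircular cap: d = 1.0299 in → contributes +4.3047 in⁴
Total I = 8.5131 in⁴.
Extreme fibre distance c = 1.8933 in; S = I/c = 4.4964 in³.

S_x ≈ 4.50 in³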